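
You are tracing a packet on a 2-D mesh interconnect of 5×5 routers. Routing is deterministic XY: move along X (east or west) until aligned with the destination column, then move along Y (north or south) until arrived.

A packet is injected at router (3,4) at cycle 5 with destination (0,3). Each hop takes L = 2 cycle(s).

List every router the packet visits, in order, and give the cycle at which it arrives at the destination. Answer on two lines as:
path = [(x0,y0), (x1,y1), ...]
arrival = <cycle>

path = [(3,4), (2,4), (1,4), (0,4), (0,3)]
arrival = 13

src (3,4)  cyc=5
W→(2,4)  cyc=7
W→(1,4)  cyc=9
W→(0,4)  cyc=11
S→(0,3)  cyc=13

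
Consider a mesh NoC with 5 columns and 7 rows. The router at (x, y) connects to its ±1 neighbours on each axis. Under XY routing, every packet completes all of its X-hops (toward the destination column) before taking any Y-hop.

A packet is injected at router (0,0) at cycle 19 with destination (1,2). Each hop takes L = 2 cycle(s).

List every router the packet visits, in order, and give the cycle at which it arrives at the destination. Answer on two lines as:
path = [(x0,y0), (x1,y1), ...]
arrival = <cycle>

path = [(0,0), (1,0), (1,1), (1,2)]
arrival = 25

  0. router=(0,0) cycle=19 (inject)
  1. router=(1,0) cycle=21 dir=E
  2. router=(1,1) cycle=23 dir=N
  3. router=(1,2) cycle=25 dir=N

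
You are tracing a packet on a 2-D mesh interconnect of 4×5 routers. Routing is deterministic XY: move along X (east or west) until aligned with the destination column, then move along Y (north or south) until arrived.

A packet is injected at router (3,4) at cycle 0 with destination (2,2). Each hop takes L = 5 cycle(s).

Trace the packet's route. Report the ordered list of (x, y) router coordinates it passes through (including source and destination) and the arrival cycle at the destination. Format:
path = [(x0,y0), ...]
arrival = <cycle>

path = [(3,4), (2,4), (2,3), (2,2)]
arrival = 15

src (3,4)  cyc=0
W→(2,4)  cyc=5
S→(2,3)  cyc=10
S→(2,2)  cyc=15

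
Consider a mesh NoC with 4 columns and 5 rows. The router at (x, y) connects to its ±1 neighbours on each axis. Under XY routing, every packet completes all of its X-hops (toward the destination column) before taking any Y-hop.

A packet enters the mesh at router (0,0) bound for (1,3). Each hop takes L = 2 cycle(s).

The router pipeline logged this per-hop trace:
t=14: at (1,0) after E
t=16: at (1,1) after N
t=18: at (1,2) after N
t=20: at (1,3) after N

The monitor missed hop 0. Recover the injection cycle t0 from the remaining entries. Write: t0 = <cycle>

t0 = 12

At hop 1 the cycle is 14; in general cyc_k = t0 + kL.
Therefore t0 = 14 − L = 12.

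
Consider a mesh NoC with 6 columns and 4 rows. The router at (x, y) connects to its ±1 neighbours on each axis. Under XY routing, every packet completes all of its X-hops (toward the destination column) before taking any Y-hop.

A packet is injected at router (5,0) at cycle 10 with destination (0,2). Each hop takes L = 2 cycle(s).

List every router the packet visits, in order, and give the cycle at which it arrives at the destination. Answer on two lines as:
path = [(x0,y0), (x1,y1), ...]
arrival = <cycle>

hop 0: (5,0) @ cyc 10
hop 1: (4,0) @ cyc 12  [W]
hop 2: (3,0) @ cyc 14  [W]
hop 3: (2,0) @ cyc 16  [W]
hop 4: (1,0) @ cyc 18  [W]
hop 5: (0,0) @ cyc 20  [W]
hop 6: (0,1) @ cyc 22  [N]
hop 7: (0,2) @ cyc 24  [N]

path = [(5,0), (4,0), (3,0), (2,0), (1,0), (0,0), (0,1), (0,2)]
arrival = 24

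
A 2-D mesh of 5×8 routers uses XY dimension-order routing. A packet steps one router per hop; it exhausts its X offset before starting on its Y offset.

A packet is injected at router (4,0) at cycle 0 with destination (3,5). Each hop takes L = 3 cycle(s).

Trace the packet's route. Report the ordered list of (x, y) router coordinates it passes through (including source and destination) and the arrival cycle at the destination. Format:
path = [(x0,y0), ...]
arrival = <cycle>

  0. router=(4,0) cycle=0 (inject)
  1. router=(3,0) cycle=3 dir=W
  2. router=(3,1) cycle=6 dir=N
  3. router=(3,2) cycle=9 dir=N
  4. router=(3,3) cycle=12 dir=N
  5. router=(3,4) cycle=15 dir=N
  6. router=(3,5) cycle=18 dir=N

path = [(4,0), (3,0), (3,1), (3,2), (3,3), (3,4), (3,5)]
arrival = 18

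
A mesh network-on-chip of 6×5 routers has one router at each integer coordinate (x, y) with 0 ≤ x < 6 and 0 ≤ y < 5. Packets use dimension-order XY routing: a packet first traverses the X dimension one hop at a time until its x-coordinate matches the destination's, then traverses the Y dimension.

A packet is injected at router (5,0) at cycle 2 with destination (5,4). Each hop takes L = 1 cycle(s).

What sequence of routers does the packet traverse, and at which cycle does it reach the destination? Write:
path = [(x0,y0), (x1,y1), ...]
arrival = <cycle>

#0 — 5,0 | c2
#1 — 5,1 | c3 | N
#2 — 5,2 | c4 | N
#3 — 5,3 | c5 | N
#4 — 5,4 | c6 | N

path = [(5,0), (5,1), (5,2), (5,3), (5,4)]
arrival = 6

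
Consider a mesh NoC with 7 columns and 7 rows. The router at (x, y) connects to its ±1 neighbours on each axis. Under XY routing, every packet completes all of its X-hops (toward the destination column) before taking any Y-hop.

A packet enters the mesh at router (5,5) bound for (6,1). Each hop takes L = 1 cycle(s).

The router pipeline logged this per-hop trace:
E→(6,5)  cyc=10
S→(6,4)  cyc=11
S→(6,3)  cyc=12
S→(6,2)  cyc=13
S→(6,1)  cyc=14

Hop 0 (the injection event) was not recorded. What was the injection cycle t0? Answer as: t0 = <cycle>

t0 = 9

cyc[1] = 10 and cyc[k] = t0 + k·L for every k.
Subtract one hop: t0 = 10 − 1 = 9.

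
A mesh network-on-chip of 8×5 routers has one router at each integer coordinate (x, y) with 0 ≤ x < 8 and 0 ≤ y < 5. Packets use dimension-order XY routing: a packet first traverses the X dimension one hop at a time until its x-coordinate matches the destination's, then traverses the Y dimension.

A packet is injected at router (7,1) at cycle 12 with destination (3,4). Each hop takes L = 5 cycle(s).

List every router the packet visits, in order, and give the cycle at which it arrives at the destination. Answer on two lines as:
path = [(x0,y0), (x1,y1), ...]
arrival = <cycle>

  0. router=(7,1) cycle=12 (inject)
  1. router=(6,1) cycle=17 dir=W
  2. router=(5,1) cycle=22 dir=W
  3. router=(4,1) cycle=27 dir=W
  4. router=(3,1) cycle=32 dir=W
  5. router=(3,2) cycle=37 dir=N
  6. router=(3,3) cycle=42 dir=N
  7. router=(3,4) cycle=47 dir=N

path = [(7,1), (6,1), (5,1), (4,1), (3,1), (3,2), (3,3), (3,4)]
arrival = 47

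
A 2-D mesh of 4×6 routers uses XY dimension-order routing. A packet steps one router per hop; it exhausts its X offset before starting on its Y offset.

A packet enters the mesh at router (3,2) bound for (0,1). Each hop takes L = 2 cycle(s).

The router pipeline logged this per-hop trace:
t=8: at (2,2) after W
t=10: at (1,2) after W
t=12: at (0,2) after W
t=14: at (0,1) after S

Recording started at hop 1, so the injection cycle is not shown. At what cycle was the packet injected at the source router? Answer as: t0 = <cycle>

At hop 1 the cycle is 8; in general cyc_k = t0 + kL.
t0 = cyc[1] − L = 8 − 2 = 6.

t0 = 6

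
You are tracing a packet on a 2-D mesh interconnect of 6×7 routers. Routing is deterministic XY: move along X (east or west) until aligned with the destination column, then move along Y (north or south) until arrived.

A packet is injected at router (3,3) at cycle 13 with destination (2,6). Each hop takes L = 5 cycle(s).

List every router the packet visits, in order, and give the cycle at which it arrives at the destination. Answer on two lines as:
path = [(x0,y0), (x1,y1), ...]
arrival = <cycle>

src (3,3)  cyc=13
W→(2,3)  cyc=18
N→(2,4)  cyc=23
N→(2,5)  cyc=28
N→(2,6)  cyc=33

path = [(3,3), (2,3), (2,4), (2,5), (2,6)]
arrival = 33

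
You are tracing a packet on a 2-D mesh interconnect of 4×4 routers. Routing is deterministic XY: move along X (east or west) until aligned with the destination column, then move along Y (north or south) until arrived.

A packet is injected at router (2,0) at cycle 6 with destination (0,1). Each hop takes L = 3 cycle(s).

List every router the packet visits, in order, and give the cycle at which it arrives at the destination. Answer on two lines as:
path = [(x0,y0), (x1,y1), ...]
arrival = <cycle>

  0. router=(2,0) cycle=6 (inject)
  1. router=(1,0) cycle=9 dir=W
  2. router=(0,0) cycle=12 dir=W
  3. router=(0,1) cycle=15 dir=N

path = [(2,0), (1,0), (0,0), (0,1)]
arrival = 15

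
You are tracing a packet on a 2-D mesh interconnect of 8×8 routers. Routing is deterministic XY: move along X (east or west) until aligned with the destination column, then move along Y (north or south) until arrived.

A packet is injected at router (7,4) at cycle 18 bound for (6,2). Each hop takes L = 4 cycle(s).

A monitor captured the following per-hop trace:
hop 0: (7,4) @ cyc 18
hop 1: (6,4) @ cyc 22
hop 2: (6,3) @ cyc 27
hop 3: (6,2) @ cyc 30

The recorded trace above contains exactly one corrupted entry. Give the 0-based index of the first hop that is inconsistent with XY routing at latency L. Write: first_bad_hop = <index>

first_bad_hop = 2

hop 1: step (-1,+0), +4 cyc — ok
hop 2: step (+0,-1), +5 cyc — BAD: Δcyc=5≠L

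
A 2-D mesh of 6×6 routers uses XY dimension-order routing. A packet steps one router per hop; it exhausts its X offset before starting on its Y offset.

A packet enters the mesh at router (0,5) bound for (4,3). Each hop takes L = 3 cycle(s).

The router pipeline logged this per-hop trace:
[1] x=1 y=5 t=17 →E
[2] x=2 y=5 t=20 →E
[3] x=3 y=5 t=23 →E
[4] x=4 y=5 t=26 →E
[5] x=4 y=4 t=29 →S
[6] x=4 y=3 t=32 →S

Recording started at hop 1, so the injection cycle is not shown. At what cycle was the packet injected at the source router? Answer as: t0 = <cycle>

t0 = 14

The first recorded entry is hop 1 at cycle 17.
So t0 = 17 − 1·3 = 14.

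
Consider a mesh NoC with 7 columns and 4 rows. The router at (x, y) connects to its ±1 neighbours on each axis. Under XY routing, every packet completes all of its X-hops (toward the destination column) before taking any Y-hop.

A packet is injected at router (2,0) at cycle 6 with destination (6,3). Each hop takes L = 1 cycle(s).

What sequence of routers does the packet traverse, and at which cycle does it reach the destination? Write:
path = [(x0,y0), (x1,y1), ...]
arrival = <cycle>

path = [(2,0), (3,0), (4,0), (5,0), (6,0), (6,1), (6,2), (6,3)]
arrival = 13

[0] x=2 y=0 t=6
[1] x=3 y=0 t=7 →E
[2] x=4 y=0 t=8 →E
[3] x=5 y=0 t=9 →E
[4] x=6 y=0 t=10 →E
[5] x=6 y=1 t=11 →N
[6] x=6 y=2 t=12 →N
[7] x=6 y=3 t=13 →N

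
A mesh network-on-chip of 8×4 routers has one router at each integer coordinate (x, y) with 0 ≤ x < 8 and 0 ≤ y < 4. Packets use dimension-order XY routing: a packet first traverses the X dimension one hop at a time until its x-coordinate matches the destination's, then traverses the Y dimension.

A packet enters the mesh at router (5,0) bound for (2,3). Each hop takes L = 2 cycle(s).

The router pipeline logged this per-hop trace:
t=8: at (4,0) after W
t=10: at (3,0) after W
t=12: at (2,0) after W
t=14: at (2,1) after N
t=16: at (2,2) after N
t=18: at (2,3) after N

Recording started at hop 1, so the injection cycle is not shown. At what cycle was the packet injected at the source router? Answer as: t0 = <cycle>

Hop 1 reached at cycle 8; hop k is at t0 + k·L.
Therefore t0 = 8 − L = 6.

t0 = 6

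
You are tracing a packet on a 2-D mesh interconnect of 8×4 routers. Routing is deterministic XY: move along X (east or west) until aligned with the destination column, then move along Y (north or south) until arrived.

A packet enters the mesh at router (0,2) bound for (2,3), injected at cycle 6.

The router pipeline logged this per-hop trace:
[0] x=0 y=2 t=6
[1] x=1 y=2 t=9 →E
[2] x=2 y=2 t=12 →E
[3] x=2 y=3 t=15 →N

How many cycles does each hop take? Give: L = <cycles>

L = 3

Δcyc across hop 0→1: 9 − 6 = 3.
Each hop adds L, hence L = 3.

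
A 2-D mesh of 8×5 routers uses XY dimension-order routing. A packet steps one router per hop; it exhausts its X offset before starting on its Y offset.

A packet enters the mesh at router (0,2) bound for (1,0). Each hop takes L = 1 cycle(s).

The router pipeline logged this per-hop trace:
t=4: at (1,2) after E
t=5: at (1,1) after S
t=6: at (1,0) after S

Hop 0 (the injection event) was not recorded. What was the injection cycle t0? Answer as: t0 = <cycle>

cyc[1] = 4 and cyc[k] = t0 + k·L for every k.
t0 = cyc[1] − L = 4 − 1 = 3.

t0 = 3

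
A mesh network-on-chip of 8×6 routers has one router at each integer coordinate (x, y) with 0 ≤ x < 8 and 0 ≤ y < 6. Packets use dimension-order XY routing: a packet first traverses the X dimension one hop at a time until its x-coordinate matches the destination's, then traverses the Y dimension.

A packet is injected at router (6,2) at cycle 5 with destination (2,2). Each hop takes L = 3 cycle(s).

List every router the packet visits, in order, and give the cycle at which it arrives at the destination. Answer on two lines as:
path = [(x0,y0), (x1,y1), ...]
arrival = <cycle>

src (6,2)  cyc=5
W→(5,2)  cyc=8
W→(4,2)  cyc=11
W→(3,2)  cyc=14
W→(2,2)  cyc=17

path = [(6,2), (5,2), (4,2), (3,2), (2,2)]
arrival = 17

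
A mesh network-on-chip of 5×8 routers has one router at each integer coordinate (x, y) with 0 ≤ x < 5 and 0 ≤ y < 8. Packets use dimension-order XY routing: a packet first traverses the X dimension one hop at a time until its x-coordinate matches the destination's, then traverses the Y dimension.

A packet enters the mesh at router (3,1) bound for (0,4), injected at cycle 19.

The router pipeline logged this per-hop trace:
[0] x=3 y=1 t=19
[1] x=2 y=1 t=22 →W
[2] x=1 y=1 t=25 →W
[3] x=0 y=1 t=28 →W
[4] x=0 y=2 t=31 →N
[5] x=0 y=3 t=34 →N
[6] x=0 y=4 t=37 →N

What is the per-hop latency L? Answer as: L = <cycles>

L = 3

From hop 0 (19) to hop 1 (22): +3 cycles.
That increment is L by definition: L = 3.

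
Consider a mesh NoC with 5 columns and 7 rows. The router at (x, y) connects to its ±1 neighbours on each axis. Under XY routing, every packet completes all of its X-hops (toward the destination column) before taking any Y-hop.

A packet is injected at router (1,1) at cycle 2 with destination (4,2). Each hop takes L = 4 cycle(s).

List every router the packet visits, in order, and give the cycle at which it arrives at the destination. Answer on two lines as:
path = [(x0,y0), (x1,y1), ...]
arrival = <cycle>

  0. router=(1,1) cycle=2 (inject)
  1. router=(2,1) cycle=6 dir=E
  2. router=(3,1) cycle=10 dir=E
  3. router=(4,1) cycle=14 dir=E
  4. router=(4,2) cycle=18 dir=N

path = [(1,1), (2,1), (3,1), (4,1), (4,2)]
arrival = 18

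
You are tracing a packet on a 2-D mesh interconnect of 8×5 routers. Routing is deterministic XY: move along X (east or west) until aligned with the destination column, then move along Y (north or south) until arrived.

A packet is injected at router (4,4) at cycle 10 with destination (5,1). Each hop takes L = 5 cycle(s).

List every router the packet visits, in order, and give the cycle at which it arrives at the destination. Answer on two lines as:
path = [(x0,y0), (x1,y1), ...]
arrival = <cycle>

path = [(4,4), (5,4), (5,3), (5,2), (5,1)]
arrival = 30

src (4,4)  cyc=10
E→(5,4)  cyc=15
S→(5,3)  cyc=20
S→(5,2)  cyc=25
S→(5,1)  cyc=30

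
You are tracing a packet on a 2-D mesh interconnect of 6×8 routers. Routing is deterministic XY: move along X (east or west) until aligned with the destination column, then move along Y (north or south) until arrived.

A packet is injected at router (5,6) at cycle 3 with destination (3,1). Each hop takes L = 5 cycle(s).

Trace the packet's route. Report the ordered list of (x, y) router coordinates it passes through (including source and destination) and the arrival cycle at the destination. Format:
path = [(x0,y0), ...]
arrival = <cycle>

path = [(5,6), (4,6), (3,6), (3,5), (3,4), (3,3), (3,2), (3,1)]
arrival = 38

#0 — 5,6 | c3
#1 — 4,6 | c8 | W
#2 — 3,6 | c13 | W
#3 — 3,5 | c18 | S
#4 — 3,4 | c23 | S
#5 — 3,3 | c28 | S
#6 — 3,2 | c33 | S
#7 — 3,1 | c38 | S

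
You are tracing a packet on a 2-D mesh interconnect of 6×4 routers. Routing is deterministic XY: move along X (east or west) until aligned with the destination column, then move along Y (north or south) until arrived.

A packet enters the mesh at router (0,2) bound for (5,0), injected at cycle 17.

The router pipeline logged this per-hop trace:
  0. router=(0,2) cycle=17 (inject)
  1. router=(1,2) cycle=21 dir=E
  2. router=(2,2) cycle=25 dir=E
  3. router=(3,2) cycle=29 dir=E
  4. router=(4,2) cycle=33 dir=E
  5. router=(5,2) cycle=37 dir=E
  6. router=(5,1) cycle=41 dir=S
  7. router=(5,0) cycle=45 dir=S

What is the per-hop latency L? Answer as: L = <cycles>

From hop 0 (17) to hop 1 (21): +4 cycles.
One hop costs L cycles, so L = 4.

L = 4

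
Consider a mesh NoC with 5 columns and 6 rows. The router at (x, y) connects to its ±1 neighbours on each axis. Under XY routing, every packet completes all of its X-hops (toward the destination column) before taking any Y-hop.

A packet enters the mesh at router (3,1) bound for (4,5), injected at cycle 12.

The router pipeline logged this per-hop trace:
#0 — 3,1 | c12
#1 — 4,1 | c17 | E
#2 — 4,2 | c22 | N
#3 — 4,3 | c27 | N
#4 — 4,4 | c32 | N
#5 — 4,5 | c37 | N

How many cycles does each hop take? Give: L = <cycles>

cyc[1] − cyc[0] = 17 − 12 = 5.
One hop costs L cycles, so L = 5.

L = 5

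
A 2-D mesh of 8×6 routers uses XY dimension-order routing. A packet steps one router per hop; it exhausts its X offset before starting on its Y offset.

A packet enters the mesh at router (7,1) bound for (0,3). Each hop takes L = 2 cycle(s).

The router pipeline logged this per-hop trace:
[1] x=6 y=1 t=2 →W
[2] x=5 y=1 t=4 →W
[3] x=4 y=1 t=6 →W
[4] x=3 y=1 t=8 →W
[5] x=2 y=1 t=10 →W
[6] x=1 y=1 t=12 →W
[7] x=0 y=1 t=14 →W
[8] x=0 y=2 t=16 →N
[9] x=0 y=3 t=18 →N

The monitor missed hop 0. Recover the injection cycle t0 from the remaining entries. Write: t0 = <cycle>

Hop 1 reached at cycle 2; hop k is at t0 + k·L.
Therefore t0 = 2 − L = 0.

t0 = 0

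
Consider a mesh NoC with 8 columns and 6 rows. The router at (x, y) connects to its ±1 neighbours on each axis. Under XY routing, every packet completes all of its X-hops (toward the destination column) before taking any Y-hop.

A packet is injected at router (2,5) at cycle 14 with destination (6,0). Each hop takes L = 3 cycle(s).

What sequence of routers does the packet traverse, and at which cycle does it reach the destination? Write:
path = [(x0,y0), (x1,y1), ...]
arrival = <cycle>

src (2,5)  cyc=14
E→(3,5)  cyc=17
E→(4,5)  cyc=20
E→(5,5)  cyc=23
E→(6,5)  cyc=26
S→(6,4)  cyc=29
S→(6,3)  cyc=32
S→(6,2)  cyc=35
S→(6,1)  cyc=38
S→(6,0)  cyc=41

path = [(2,5), (3,5), (4,5), (5,5), (6,5), (6,4), (6,3), (6,2), (6,1), (6,0)]
arrival = 41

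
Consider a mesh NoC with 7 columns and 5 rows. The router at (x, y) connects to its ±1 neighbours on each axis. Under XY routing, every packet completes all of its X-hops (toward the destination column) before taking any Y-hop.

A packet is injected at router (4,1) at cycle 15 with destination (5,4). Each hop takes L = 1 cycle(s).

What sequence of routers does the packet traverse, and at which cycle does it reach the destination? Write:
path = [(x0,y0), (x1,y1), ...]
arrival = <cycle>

src (4,1)  cyc=15
E→(5,1)  cyc=16
N→(5,2)  cyc=17
N→(5,3)  cyc=18
N→(5,4)  cyc=19

path = [(4,1), (5,1), (5,2), (5,3), (5,4)]
arrival = 19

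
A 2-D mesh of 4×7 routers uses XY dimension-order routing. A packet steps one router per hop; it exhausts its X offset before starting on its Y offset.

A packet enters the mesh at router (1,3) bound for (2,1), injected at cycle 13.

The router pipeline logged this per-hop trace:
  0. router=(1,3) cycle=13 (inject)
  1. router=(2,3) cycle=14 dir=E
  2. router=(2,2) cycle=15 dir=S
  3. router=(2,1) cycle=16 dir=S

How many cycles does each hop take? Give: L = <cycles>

cyc[1] − cyc[0] = 14 − 13 = 1.
Each hop adds L, hence L = 1.

L = 1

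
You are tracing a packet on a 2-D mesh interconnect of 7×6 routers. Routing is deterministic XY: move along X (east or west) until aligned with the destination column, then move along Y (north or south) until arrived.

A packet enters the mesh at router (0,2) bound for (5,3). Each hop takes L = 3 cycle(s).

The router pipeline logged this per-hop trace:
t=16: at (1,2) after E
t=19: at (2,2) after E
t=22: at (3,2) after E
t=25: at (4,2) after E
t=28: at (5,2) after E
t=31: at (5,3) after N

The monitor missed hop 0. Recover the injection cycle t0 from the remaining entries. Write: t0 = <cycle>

t0 = 13

The first recorded entry is hop 1 at cycle 16.
Therefore t0 = 16 − L = 13.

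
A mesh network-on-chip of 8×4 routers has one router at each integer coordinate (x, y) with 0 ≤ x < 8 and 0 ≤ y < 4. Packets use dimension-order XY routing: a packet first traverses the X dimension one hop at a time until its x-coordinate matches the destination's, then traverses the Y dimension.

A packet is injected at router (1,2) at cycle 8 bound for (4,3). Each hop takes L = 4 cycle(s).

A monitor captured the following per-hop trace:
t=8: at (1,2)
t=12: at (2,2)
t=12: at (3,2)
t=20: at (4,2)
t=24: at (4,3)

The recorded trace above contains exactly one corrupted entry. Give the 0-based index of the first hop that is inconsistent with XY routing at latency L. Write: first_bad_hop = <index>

hop 1: step (+1,+0), +4 cyc — ok
hop 2: step (+1,+0), +0 cyc — BAD: Δcyc=0≠L

first_bad_hop = 2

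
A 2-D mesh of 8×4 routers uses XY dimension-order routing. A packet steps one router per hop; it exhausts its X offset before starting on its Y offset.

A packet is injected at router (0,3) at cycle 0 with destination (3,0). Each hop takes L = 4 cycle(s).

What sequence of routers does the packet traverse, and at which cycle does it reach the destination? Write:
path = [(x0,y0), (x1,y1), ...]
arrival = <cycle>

path = [(0,3), (1,3), (2,3), (3,3), (3,2), (3,1), (3,0)]
arrival = 24

  0. router=(0,3) cycle=0 (inject)
  1. router=(1,3) cycle=4 dir=E
  2. router=(2,3) cycle=8 dir=E
  3. router=(3,3) cycle=12 dir=E
  4. router=(3,2) cycle=16 dir=S
  5. router=(3,1) cycle=20 dir=S
  6. router=(3,0) cycle=24 dir=S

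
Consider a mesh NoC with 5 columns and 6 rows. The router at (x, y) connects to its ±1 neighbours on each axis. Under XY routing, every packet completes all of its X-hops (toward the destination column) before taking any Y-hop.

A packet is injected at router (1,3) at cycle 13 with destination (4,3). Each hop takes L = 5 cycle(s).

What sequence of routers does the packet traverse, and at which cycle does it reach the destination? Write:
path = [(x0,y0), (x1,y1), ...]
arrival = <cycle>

path = [(1,3), (2,3), (3,3), (4,3)]
arrival = 28

t=13: at (1,3)
t=18: at (2,3) after E
t=23: at (3,3) after E
t=28: at (4,3) after E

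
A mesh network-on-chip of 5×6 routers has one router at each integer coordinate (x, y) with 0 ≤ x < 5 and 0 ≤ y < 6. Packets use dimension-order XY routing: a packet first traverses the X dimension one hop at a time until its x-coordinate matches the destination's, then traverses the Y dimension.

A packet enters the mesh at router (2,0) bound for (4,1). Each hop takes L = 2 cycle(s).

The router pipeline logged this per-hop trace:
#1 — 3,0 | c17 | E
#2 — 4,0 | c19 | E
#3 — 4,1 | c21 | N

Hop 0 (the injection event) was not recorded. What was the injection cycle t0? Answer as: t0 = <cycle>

The first recorded entry is hop 1 at cycle 17.
Subtract one hop: t0 = 17 − 2 = 15.

t0 = 15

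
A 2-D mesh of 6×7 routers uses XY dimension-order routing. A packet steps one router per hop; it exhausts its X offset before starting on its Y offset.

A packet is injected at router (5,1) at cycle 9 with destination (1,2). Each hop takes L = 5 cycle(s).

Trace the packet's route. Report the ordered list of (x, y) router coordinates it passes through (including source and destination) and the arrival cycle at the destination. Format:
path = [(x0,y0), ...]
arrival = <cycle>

path = [(5,1), (4,1), (3,1), (2,1), (1,1), (1,2)]
arrival = 34

src (5,1)  cyc=9
W→(4,1)  cyc=14
W→(3,1)  cyc=19
W→(2,1)  cyc=24
W→(1,1)  cyc=29
N→(1,2)  cyc=34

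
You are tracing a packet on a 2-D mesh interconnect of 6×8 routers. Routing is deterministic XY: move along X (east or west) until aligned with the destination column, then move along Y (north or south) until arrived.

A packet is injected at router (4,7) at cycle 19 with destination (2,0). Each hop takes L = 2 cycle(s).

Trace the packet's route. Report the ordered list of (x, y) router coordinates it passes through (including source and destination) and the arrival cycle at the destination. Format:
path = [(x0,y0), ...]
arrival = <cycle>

t=19: at (4,7)
t=21: at (3,7) after W
t=23: at (2,7) after W
t=25: at (2,6) after S
t=27: at (2,5) after S
t=29: at (2,4) after S
t=31: at (2,3) after S
t=33: at (2,2) after S
t=35: at (2,1) after S
t=37: at (2,0) after S

path = [(4,7), (3,7), (2,7), (2,6), (2,5), (2,4), (2,3), (2,2), (2,1), (2,0)]
arrival = 37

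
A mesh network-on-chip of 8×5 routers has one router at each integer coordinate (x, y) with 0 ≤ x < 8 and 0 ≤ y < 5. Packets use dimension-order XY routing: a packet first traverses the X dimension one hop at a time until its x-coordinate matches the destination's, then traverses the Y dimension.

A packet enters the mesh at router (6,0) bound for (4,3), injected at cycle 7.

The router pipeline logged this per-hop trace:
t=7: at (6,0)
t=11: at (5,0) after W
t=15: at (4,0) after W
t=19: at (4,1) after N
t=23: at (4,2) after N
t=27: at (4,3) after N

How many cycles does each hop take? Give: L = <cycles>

L = 4

Δcyc across hop 0→1: 11 − 7 = 4.
One hop costs L cycles, so L = 4.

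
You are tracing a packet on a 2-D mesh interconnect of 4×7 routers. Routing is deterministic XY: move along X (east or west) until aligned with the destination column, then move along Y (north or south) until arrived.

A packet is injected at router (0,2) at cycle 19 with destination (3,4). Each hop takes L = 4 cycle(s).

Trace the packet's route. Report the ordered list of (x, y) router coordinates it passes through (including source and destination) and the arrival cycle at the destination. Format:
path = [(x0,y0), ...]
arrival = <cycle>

[0] x=0 y=2 t=19
[1] x=1 y=2 t=23 →E
[2] x=2 y=2 t=27 →E
[3] x=3 y=2 t=31 →E
[4] x=3 y=3 t=35 →N
[5] x=3 y=4 t=39 →N

path = [(0,2), (1,2), (2,2), (3,2), (3,3), (3,4)]
arrival = 39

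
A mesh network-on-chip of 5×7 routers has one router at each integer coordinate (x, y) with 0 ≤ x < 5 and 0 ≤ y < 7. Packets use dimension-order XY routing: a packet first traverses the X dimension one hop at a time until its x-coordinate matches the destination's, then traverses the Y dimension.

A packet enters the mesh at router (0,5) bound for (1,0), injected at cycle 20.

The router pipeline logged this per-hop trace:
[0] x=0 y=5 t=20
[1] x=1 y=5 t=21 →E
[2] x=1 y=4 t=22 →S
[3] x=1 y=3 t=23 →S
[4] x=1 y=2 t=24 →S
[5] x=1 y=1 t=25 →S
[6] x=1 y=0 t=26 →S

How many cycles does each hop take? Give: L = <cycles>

L = 1

cyc[1] − cyc[0] = 21 − 20 = 1.
One hop costs L cycles, so L = 1.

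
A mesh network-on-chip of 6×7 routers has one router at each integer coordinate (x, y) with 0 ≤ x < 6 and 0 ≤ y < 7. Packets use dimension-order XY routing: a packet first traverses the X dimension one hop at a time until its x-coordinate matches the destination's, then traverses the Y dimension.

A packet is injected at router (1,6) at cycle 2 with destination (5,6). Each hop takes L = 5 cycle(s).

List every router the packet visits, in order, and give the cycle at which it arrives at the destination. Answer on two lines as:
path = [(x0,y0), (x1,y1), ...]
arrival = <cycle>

[0] x=1 y=6 t=2
[1] x=2 y=6 t=7 →E
[2] x=3 y=6 t=12 →E
[3] x=4 y=6 t=17 →E
[4] x=5 y=6 t=22 →E

path = [(1,6), (2,6), (3,6), (4,6), (5,6)]
arrival = 22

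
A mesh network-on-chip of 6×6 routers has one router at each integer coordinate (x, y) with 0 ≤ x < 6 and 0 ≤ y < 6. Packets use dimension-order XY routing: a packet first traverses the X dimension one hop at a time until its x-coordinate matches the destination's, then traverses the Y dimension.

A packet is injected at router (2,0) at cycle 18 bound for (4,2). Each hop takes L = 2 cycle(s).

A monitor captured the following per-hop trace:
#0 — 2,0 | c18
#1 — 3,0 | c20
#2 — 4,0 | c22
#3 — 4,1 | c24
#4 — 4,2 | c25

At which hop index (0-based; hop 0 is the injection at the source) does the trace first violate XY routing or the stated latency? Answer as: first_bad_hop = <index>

[1] (+1,+0) / 2c ⇒ ok
[2] (+1,+0) / 2c ⇒ ok
[3] (+0,+1) / 2c ⇒ ok
[4] (+0,+1) / 1c ⇒ BAD: Δcyc=1≠L

first_bad_hop = 4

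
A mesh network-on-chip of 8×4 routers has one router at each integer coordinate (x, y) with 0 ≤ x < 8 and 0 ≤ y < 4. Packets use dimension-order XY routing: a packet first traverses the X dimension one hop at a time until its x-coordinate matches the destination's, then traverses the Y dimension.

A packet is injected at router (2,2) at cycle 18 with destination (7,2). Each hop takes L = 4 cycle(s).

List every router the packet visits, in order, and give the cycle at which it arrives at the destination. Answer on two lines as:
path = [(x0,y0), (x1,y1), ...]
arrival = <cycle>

path = [(2,2), (3,2), (4,2), (5,2), (6,2), (7,2)]
arrival = 38

t=18: at (2,2)
t=22: at (3,2) after E
t=26: at (4,2) after E
t=30: at (5,2) after E
t=34: at (6,2) after E
t=38: at (7,2) after E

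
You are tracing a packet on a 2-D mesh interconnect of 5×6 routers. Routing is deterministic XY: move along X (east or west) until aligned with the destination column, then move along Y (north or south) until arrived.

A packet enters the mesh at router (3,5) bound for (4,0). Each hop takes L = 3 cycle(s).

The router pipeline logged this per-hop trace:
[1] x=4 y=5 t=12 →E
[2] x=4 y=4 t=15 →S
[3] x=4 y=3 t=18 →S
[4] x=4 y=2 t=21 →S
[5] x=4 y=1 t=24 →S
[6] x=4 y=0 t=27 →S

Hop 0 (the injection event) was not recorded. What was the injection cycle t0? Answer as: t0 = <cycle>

t0 = 9

cyc[1] = 12 and cyc[k] = t0 + k·L for every k.
So t0 = 12 − 1·3 = 9.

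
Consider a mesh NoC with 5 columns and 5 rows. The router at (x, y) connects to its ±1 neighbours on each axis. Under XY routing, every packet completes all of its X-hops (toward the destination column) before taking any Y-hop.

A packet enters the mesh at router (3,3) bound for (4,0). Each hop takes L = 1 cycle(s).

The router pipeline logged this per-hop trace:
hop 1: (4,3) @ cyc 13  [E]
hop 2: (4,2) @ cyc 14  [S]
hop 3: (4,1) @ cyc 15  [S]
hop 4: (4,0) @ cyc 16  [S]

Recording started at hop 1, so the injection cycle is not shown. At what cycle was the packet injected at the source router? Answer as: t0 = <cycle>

t0 = 12

The first recorded entry is hop 1 at cycle 13.
Therefore t0 = 13 − L = 12.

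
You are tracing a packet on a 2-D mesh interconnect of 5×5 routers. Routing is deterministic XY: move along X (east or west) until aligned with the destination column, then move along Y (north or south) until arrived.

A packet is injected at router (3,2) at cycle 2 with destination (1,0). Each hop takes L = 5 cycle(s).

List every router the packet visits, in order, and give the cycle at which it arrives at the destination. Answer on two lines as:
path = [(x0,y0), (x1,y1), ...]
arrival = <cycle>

path = [(3,2), (2,2), (1,2), (1,1), (1,0)]
arrival = 22

hop 0: (3,2) @ cyc 2
hop 1: (2,2) @ cyc 7  [W]
hop 2: (1,2) @ cyc 12  [W]
hop 3: (1,1) @ cyc 17  [S]
hop 4: (1,0) @ cyc 22  [S]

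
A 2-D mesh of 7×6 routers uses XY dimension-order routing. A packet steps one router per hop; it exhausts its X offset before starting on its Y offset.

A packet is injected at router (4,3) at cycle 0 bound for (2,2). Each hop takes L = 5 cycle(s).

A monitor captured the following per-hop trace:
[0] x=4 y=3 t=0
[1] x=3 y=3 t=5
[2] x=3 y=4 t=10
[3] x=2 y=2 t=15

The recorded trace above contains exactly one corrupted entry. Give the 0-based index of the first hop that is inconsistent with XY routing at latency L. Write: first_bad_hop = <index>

first_bad_hop = 2

hop 1: step (-1,+0), +5 cyc — ok
hop 2: step (+0,+1), +5 cyc — BAD: Y-move but x=3≠2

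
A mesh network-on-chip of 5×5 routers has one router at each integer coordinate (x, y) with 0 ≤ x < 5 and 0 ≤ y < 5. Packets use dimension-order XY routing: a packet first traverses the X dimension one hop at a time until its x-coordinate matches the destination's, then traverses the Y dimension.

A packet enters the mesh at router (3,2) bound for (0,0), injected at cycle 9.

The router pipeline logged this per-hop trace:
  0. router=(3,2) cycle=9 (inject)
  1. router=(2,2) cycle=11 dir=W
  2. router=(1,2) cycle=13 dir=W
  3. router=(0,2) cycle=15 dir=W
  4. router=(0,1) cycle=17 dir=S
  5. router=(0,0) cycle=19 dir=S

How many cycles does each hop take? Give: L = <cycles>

L = 2

Δcyc across hop 0→1: 11 − 9 = 2.
That increment is L by definition: L = 2.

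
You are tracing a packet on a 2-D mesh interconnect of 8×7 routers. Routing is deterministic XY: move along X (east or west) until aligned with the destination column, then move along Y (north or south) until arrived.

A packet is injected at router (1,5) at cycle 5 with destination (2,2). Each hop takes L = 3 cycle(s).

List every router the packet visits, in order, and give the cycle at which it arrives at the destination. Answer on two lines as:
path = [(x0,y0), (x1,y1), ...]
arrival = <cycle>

path = [(1,5), (2,5), (2,4), (2,3), (2,2)]
arrival = 17

[0] x=1 y=5 t=5
[1] x=2 y=5 t=8 →E
[2] x=2 y=4 t=11 →S
[3] x=2 y=3 t=14 →S
[4] x=2 y=2 t=17 →S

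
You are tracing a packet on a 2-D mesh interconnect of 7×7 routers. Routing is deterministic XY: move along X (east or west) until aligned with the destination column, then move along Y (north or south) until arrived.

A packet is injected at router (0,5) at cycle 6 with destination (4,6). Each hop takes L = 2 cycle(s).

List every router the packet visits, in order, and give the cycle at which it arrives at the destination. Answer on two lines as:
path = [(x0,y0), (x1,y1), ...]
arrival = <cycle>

t=6: at (0,5)
t=8: at (1,5) after E
t=10: at (2,5) after E
t=12: at (3,5) after E
t=14: at (4,5) after E
t=16: at (4,6) after N

path = [(0,5), (1,5), (2,5), (3,5), (4,5), (4,6)]
arrival = 16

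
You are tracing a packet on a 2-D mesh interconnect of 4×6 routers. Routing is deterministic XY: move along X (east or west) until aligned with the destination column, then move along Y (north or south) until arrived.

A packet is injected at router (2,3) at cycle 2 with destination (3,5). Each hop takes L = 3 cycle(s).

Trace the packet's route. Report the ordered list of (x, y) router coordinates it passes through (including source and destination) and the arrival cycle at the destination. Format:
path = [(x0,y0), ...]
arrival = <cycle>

t=2: at (2,3)
t=5: at (3,3) after E
t=8: at (3,4) after N
t=11: at (3,5) after N

path = [(2,3), (3,3), (3,4), (3,5)]
arrival = 11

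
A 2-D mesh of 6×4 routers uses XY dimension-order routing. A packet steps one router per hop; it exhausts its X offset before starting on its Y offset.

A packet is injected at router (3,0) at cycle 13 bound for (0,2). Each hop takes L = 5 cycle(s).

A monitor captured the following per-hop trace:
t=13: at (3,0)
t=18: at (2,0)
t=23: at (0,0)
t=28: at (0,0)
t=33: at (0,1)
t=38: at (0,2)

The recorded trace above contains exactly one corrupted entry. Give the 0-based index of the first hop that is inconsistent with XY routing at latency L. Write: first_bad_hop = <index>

  1: Δx=-1 Δy=+0 Δt=5 [ok]
  2: Δx=-2 Δy=+0 Δt=5 [BAD: non-unit step]

first_bad_hop = 2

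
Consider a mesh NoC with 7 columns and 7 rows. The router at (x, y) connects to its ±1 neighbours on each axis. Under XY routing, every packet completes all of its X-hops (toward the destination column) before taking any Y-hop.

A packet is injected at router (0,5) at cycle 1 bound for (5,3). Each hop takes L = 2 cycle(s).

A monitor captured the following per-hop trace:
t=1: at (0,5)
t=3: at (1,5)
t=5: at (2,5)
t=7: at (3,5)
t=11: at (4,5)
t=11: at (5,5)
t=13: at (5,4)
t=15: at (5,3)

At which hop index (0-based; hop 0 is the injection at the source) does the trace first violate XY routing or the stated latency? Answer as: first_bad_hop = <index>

first_bad_hop = 4

check 1→ d=(1,0) cyc+2: ok
check 2→ d=(1,0) cyc+2: ok
check 3→ d=(1,0) cyc+2: ok
check 4→ d=(1,0) cyc+4: BAD: Δcyc=4≠L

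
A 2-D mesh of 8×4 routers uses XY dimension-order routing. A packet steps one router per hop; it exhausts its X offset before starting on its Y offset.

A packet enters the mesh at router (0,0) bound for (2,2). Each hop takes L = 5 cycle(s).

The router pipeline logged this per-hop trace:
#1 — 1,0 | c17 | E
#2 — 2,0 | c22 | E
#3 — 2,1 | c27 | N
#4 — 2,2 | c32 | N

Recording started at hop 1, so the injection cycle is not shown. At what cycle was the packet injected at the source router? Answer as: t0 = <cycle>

t0 = 12

cyc[1] = 17 and cyc[k] = t0 + k·L for every k.
Therefore t0 = 17 − L = 12.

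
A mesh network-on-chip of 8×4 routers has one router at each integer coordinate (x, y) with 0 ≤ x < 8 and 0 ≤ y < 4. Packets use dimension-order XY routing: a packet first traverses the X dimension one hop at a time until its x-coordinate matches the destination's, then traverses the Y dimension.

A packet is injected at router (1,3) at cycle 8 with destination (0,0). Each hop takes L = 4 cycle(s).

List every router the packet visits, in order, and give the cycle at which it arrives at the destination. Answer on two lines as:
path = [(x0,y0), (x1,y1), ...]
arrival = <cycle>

path = [(1,3), (0,3), (0,2), (0,1), (0,0)]
arrival = 24

t=8: at (1,3)
t=12: at (0,3) after W
t=16: at (0,2) after S
t=20: at (0,1) after S
t=24: at (0,0) after S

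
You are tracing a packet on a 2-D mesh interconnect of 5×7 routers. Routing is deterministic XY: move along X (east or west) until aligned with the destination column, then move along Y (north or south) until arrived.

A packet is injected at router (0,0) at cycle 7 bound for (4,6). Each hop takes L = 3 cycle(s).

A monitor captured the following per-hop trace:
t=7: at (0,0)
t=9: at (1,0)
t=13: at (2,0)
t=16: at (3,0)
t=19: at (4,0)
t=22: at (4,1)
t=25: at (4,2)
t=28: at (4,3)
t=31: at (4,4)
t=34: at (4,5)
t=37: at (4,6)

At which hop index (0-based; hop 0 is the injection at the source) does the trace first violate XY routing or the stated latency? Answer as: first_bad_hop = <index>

[1] (+1,+0) / 2c ⇒ BAD: Δcyc=2≠L

first_bad_hop = 1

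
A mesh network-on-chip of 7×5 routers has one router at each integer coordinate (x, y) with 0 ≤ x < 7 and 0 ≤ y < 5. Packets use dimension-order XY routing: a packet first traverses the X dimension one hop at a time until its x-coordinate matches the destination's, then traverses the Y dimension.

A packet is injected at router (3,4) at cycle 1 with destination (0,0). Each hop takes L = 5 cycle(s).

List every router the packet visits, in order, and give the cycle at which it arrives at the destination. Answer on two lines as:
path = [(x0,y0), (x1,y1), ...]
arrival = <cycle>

path = [(3,4), (2,4), (1,4), (0,4), (0,3), (0,2), (0,1), (0,0)]
arrival = 36

[0] x=3 y=4 t=1
[1] x=2 y=4 t=6 →W
[2] x=1 y=4 t=11 →W
[3] x=0 y=4 t=16 →W
[4] x=0 y=3 t=21 →S
[5] x=0 y=2 t=26 →S
[6] x=0 y=1 t=31 →S
[7] x=0 y=0 t=36 →S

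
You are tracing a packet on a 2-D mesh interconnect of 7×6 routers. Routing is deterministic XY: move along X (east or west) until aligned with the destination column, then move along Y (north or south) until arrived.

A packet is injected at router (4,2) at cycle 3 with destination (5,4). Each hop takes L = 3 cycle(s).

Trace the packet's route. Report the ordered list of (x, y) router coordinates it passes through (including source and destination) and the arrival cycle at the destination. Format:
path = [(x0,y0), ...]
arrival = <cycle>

path = [(4,2), (5,2), (5,3), (5,4)]
arrival = 12

src (4,2)  cyc=3
E→(5,2)  cyc=6
N→(5,3)  cyc=9
N→(5,4)  cyc=12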